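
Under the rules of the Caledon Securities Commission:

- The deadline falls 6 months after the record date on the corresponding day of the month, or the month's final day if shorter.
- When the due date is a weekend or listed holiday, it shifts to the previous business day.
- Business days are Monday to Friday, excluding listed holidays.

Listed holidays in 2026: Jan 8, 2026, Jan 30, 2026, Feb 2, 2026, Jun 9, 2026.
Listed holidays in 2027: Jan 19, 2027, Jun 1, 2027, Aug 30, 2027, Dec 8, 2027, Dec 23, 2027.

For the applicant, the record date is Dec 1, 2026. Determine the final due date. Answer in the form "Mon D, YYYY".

May 31, 2027

6 months after Dec 1, 2026, on the same day of the month, is Jun 1, 2027.
Jun 1, 2027 is a listed holiday, so it moves to the preceding business day, May 31, 2027 (Monday).
Deadline: May 31, 2027.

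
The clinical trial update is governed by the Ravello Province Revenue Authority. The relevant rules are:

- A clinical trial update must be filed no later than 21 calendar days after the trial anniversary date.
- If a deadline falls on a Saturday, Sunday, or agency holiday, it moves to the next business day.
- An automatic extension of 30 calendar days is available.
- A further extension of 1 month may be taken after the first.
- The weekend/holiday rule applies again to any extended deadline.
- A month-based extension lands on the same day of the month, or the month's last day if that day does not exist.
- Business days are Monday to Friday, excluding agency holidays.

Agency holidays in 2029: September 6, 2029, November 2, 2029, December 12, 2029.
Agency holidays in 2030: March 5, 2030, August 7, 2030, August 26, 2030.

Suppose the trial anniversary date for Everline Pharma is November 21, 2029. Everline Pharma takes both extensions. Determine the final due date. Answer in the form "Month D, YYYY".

February 14, 2030

Adding 21 calendar days to November 21, 2029 gives December 12, 2029.
December 12, 2029 falls on a listed holiday. Rolling to the next business day gives December 13, 2029, a Thursday.
Applying the 30-calendar-day extension: December 13, 2029 + 30 days = January 12, 2030.
January 12, 2030 is a Saturday, so it moves to the next business day, January 14, 2030 (Monday).
Add 1 month to January 14, 2030: February 14, 2030.
February 14, 2030 falls on a Thursday, which is a business day, so no adjustment is needed.
The final due date is February 14, 2030.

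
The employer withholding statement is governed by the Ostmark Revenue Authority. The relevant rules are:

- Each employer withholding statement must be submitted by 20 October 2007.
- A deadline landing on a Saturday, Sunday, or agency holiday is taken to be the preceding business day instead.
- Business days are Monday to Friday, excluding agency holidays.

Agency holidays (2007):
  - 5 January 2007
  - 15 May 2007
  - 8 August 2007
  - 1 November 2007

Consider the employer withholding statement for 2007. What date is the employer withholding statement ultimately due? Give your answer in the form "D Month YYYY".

19 October 2007

The stated deadline is 20 October 2007.
20 October 2007 is a Saturday; the preceding business day is 19 October 2007 (Friday).
Final deadline: 19 October 2007.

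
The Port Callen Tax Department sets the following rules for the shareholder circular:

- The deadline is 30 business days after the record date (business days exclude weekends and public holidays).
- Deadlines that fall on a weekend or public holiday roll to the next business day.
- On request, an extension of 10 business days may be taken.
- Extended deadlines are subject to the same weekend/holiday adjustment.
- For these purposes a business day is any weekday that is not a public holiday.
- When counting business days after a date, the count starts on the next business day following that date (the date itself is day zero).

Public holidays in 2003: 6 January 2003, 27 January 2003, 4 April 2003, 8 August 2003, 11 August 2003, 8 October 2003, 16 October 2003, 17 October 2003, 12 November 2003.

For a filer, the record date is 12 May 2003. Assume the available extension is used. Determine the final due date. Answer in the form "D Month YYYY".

30 business days after 12 May 2003, excluding weekends and holidays, is 23 June 2003.
23 June 2003 is a Monday and not a listed holiday, so it stands.
Counting 10 further business days from 23 June 2003 reaches 7 July 2003.
Since 7 July 2003 is a Monday and not a holiday, the date is unchanged.
The final due date is 7 July 2003.

7 July 2003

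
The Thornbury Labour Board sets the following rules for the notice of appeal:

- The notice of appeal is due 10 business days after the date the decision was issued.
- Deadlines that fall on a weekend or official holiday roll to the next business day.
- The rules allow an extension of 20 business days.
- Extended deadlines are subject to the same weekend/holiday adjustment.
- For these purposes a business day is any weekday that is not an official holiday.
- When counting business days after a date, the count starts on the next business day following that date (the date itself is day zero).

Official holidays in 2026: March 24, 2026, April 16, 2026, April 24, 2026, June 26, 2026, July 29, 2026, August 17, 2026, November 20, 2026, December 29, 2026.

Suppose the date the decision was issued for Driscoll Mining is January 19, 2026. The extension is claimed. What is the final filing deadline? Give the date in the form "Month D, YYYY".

March 2, 2026

Counting 10 business days after January 19, 2026 (skipping weekends and listed holidays) reaches February 2, 2026.
February 2, 2026 is a Monday and not a listed holiday, so it stands.
The 20-business-day extension runs from February 2, 2026 to March 2, 2026.
March 2, 2026 is a Monday and not a listed holiday, so it stands.
The final due date is March 2, 2026.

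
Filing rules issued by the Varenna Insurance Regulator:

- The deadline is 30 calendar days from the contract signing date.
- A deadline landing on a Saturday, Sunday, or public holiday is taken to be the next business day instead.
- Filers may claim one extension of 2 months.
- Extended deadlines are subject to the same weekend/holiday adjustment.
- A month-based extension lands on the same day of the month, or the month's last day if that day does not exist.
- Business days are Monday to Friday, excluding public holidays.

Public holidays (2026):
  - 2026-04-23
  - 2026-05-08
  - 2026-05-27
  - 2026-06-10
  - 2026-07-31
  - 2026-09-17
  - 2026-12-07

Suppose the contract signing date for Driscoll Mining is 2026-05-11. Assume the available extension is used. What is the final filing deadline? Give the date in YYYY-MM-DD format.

2026-08-11

30 calendar days after 2026-05-11 is 2026-06-10.
2026-06-10 is a listed holiday, so it moves to the next business day, 2026-06-11 (Thursday).
The 2 months extension carries 2026-06-11 to 2026-08-11.
2026-08-11 (Tuesday) is already a business day.
The final due date is 2026-08-11.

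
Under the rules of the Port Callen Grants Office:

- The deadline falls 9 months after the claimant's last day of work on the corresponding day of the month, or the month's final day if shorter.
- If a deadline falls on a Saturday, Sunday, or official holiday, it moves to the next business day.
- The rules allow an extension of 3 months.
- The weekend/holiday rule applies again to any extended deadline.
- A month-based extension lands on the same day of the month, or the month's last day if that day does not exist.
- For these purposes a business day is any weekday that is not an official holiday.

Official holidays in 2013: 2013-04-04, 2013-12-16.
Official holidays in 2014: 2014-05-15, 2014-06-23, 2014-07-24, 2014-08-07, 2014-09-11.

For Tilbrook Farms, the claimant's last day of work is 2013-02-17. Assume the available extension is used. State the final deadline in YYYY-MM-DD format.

9 months after 2013-02-17, on the same day of the month, is 2013-11-17.
2013-11-17 is a Sunday; the next business day is 2013-11-18 (Monday).
Add 3 months to 2013-11-18: 2014-02-18.
Since 2014-02-18 is a Tuesday and not a holiday, the date is unchanged.
Deadline: 2014-02-18.

2014-02-18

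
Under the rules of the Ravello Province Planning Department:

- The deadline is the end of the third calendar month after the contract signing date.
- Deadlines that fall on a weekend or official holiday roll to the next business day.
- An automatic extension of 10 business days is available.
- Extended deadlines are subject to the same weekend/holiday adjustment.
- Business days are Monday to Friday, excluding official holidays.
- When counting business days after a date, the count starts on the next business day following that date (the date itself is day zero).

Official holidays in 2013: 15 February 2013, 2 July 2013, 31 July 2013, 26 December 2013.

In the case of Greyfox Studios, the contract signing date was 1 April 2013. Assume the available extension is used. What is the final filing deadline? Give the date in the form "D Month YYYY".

15 August 2013

The third month after 1 April 2013 is July 2013, whose last day is 31 July 2013.
31 July 2013 is a listed holiday; the next business day is 1 August 2013 (Thursday).
Applying the 10-business-day extension: 10 business days after 1 August 2013 is 15 August 2013.
15 August 2013 (Thursday) is already a business day.
Deadline: 15 August 2013.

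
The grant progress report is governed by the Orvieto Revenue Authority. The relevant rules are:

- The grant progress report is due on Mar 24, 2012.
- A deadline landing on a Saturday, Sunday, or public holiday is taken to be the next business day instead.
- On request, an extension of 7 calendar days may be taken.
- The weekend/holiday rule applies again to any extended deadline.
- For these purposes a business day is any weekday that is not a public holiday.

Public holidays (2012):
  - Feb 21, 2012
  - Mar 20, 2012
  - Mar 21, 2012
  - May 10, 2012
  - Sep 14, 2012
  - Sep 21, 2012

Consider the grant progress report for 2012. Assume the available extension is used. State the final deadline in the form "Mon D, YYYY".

The stated deadline is Mar 24, 2012.
Mar 24, 2012 is a Saturday; the next business day is Mar 26, 2012 (Monday).
Applying the 7-calendar-day extension: Mar 26, 2012 + 7 days = Apr 2, 2012.
Apr 2, 2012 (Monday) is already a business day.
The final due date is Apr 2, 2012.

Apr 2, 2012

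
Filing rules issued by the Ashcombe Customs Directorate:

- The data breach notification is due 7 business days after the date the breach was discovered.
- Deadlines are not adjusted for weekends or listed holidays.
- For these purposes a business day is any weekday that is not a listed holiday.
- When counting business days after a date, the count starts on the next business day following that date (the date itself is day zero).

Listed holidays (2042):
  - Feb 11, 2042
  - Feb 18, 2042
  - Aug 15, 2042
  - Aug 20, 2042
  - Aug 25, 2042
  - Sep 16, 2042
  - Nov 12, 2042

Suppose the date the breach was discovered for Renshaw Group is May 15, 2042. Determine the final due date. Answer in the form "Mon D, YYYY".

Counting 7 business days after May 15, 2042 (skipping weekends and listed holidays) reaches May 26, 2042.
May 26, 2042 falls on a Monday. The rules make no weekend/holiday allowance, so it remains May 26, 2042.
The final due date is May 26, 2042.

May 26, 2042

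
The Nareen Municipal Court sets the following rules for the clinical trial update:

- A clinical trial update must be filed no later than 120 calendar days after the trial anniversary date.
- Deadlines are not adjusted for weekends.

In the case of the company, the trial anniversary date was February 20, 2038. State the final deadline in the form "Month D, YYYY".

Adding 120 calendar days to February 20, 2038 gives June 20, 2038.
June 20, 2038 falls on a Sunday. The rules make no weekend/holiday allowance, so it remains June 20, 2038.
So the filing is due June 20, 2038.

June 20, 2038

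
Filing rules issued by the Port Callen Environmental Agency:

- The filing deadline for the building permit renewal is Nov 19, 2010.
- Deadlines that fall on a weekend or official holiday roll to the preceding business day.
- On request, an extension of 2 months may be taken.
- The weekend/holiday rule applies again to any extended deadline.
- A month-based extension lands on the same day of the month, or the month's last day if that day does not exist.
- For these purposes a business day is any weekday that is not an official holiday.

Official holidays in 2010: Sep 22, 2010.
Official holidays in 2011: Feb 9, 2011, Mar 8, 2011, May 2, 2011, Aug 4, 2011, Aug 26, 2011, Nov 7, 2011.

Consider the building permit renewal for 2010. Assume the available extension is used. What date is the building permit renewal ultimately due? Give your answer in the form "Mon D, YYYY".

Start from the fixed due date, Nov 19, 2010.
Nov 19, 2010 is a Friday and not a listed holiday, so it stands.
The 2 months extension carries Nov 19, 2010 to Jan 19, 2011.
Jan 19, 2011 is a Wednesday and not a listed holiday, so it stands.
Final deadline: Jan 19, 2011.

Jan 19, 2011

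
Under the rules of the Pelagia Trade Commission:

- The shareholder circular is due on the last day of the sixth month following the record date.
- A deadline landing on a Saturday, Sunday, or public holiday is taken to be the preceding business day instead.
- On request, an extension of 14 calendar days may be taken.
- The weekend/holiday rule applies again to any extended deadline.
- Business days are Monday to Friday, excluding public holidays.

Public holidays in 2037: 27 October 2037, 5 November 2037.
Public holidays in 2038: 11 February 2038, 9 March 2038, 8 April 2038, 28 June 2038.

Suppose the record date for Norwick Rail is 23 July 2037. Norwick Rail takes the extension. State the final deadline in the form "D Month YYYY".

12 February 2038

6 months after 23 July 2037 falls in January 2038; the last day of that month is 31 January 2038.
31 January 2038 is a Sunday; the preceding business day is 29 January 2038 (Friday).
Add the 14 calendar-day extension to 29 January 2038: 12 February 2038.
Since 12 February 2038 is a Friday and not a holiday, the date is unchanged.
Final deadline: 12 February 2038.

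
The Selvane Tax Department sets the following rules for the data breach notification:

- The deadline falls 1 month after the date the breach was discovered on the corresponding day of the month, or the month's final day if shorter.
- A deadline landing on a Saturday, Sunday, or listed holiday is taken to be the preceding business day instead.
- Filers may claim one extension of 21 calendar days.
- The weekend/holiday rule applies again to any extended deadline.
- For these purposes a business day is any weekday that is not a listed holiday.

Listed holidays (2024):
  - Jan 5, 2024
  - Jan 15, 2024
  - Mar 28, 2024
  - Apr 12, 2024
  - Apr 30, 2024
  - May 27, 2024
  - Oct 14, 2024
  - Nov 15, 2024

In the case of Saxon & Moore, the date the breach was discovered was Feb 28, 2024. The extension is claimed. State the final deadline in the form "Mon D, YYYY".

Moving 1 month forward from Feb 28, 2024 on the corresponding day gives Mar 28, 2024.
Because Mar 28, 2024 is a listed holiday, the deadline becomes Mar 27, 2024 (Wednesday).
Add the 21 calendar-day extension to Mar 27, 2024: Apr 17, 2024.
Apr 17, 2024 (Wednesday) is already a business day.
The final due date is Apr 17, 2024.

Apr 17, 2024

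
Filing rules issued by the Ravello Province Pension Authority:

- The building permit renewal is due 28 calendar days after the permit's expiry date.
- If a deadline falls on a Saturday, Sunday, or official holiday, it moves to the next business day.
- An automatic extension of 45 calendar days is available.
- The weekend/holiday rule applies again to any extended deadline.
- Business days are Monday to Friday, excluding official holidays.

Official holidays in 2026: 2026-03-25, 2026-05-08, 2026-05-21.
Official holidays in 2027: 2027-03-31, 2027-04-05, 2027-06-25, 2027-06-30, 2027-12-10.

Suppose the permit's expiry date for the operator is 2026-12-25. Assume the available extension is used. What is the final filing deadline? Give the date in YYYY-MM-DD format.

2027-03-08

From 2026-12-25, 28 calendar days later is 2027-01-22.
2027-01-22 is a Friday and not a listed holiday, so it stands.
With the 45-day extension, 2027-01-22 becomes 2027-03-08.
2027-03-08 is a Monday and not a listed holiday, so it stands.
The final due date is 2027-03-08.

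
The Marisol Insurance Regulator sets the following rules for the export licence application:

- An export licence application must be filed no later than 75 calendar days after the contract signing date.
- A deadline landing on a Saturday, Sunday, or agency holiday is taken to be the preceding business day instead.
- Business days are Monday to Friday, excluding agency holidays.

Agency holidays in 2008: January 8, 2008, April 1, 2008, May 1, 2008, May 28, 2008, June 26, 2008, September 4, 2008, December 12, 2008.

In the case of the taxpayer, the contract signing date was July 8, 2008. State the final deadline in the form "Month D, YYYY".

Adding 75 calendar days to July 8, 2008 gives September 21, 2008.
September 21, 2008 is a Sunday; the preceding business day is September 19, 2008 (Friday).
The final due date is September 19, 2008.

September 19, 2008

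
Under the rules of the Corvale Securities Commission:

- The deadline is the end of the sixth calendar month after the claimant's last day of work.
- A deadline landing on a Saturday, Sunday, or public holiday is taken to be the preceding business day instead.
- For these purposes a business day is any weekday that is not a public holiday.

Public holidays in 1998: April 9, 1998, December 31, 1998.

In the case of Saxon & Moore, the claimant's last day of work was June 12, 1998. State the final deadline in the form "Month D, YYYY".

6 months after June 12, 1998 is December 1998; that month ends on December 31, 1998.
December 31, 1998 is a listed holiday; the preceding business day is December 30, 1998 (Wednesday).
So the filing is due December 30, 1998.

December 30, 1998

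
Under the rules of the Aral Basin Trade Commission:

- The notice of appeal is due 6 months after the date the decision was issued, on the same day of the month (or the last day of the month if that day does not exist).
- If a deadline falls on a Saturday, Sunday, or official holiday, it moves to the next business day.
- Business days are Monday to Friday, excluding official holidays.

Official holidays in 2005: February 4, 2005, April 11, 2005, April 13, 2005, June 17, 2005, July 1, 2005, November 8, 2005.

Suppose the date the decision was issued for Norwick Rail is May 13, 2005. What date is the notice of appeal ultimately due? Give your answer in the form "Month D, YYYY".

November 14, 2005

6 months after May 13, 2005, on the same day of the month, is November 13, 2005.
November 13, 2005 is a Sunday, so it moves to the next business day, November 14, 2005 (Monday).
Final deadline: November 14, 2005.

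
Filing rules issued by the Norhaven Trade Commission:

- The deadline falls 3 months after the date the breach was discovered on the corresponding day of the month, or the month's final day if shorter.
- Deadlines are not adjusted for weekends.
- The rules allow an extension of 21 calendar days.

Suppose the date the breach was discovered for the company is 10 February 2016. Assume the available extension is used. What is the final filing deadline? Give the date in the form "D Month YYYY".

31 May 2016

Moving 3 months forward from 10 February 2016 on the corresponding day gives 10 May 2016.
10 May 2016 falls on a Tuesday. The rules make no weekend/holiday allowance, so it remains 10 May 2016.
The 21-calendar-day extension moves the deadline from 10 May 2016 to 31 May 2016.
31 May 2016 is a Tuesday; no weekend or holiday adjustment applies.
Deadline: 31 May 2016.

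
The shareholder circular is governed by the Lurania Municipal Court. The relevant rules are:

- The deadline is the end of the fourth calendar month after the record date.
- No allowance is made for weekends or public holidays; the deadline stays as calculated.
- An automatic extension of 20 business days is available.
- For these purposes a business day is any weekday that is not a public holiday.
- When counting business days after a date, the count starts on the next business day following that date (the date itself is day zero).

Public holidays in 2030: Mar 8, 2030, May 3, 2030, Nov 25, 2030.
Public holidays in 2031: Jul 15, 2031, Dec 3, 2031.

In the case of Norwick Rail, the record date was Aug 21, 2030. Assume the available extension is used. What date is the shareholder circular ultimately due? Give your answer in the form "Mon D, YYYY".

Jan 28, 2031

The fourth month after Aug 21, 2030 is December 2030, whose last day is Dec 31, 2030.
Dec 31, 2030 is a Tuesday; no weekend or holiday adjustment applies.
Counting 20 further business days from Dec 31, 2030 reaches Jan 28, 2031.
No adjustment is made for weekends or holidays, so Jan 28, 2031 stands.
Deadline: Jan 28, 2031.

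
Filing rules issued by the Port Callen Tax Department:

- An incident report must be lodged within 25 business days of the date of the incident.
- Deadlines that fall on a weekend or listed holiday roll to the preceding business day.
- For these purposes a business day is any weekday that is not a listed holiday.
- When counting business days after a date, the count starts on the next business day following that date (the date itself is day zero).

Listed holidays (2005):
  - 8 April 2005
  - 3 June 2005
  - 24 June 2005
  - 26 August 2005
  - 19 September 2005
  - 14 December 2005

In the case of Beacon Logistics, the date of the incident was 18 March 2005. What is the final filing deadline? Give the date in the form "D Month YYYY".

25 business days after 18 March 2005, excluding weekends and holidays, is 25 April 2005.
25 April 2005 (Monday) is already a business day.
The final due date is 25 April 2005.

25 April 2005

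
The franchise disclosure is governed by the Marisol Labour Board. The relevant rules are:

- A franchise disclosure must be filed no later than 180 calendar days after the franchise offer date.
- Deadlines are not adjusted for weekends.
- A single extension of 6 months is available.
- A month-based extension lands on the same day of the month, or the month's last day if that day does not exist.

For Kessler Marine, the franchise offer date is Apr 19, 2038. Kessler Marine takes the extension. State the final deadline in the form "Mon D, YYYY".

Trigger date Apr 19, 2038 + 180 calendar days = Oct 16, 2038.
Oct 16, 2038 falls on a Saturday. The rules make no weekend/holiday allowance, so it remains Oct 16, 2038.
The 6 months extension carries Oct 16, 2038 to Apr 16, 2039.
Apr 16, 2039 is a Saturday; no weekend or holiday adjustment applies.
So the filing is due Apr 16, 2039.

Apr 16, 2039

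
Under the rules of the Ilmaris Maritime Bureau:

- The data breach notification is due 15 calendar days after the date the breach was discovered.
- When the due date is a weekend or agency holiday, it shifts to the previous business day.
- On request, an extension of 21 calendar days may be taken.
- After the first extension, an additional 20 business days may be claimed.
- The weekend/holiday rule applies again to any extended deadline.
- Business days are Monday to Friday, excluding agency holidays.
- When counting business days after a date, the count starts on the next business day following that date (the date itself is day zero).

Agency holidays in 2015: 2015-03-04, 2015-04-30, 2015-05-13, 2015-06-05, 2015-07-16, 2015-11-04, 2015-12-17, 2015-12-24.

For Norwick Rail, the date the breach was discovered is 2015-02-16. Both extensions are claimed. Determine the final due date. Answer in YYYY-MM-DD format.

From 2015-02-16, 15 calendar days later is 2015-03-03.
Since 2015-03-03 is a Tuesday and not a holiday, the date is unchanged.
Add the 21 calendar-day extension to 2015-03-03: 2015-03-24.
2015-03-24 (Tuesday) is already a business day.
Counting 20 further business days from 2015-03-24 reaches 2015-04-21.
2015-04-21 falls on a Tuesday, which is a business day, so no adjustment is needed.
Final deadline: 2015-04-21.

2015-04-21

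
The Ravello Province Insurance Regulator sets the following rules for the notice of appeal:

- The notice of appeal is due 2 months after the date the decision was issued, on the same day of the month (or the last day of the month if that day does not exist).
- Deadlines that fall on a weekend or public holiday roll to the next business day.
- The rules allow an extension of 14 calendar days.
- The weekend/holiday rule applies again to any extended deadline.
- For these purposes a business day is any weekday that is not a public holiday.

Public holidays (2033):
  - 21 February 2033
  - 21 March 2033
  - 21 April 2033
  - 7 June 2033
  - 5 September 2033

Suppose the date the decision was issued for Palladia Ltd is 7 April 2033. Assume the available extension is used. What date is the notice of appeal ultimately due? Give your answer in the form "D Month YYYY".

22 June 2033

2 months after 7 April 2033, on the same day of the month, is 7 June 2033.
7 June 2033 is a listed holiday, so it moves to the next business day, 8 June 2033 (Wednesday).
With the 14-day extension, 8 June 2033 becomes 22 June 2033.
22 June 2033 (Wednesday) is already a business day.
Final deadline: 22 June 2033.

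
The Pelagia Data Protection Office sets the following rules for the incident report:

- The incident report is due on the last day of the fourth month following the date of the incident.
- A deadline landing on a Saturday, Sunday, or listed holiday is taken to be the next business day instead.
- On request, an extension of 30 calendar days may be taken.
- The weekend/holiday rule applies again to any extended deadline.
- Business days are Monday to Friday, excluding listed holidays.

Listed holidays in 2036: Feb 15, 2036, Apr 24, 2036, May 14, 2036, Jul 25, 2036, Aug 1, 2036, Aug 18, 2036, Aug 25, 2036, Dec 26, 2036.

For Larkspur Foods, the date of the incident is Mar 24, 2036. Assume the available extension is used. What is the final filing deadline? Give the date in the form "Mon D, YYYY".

Sep 1, 2036

4 months after Mar 24, 2036 falls in July 2036; the last day of that month is Jul 31, 2036.
Jul 31, 2036 is a Thursday and not a listed holiday, so it stands.
The 30-calendar-day extension moves the deadline from Jul 31, 2036 to Aug 30, 2036.
Aug 30, 2036 is a Saturday, so it moves to the next business day, Sep 1, 2036 (Monday).
So the filing is due Sep 1, 2036.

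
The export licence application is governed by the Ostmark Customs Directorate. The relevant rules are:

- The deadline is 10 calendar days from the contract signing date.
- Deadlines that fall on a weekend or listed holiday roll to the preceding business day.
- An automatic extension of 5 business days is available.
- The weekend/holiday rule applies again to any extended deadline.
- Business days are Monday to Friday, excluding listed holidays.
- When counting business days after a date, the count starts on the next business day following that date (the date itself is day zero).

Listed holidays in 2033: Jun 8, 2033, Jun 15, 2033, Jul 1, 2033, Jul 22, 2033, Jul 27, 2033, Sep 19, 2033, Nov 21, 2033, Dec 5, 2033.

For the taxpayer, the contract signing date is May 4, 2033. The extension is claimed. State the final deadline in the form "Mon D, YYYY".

Adding 10 calendar days to May 4, 2033 gives May 14, 2033.
May 14, 2033 falls on a Saturday. Rolling to the preceding business day gives May 13, 2033, a Friday.
Applying the 5-business-day extension: 5 business days after May 13, 2033 is May 20, 2033.
Since May 20, 2033 is a Friday and not a holiday, the date is unchanged.
The final due date is May 20, 2033.

May 20, 2033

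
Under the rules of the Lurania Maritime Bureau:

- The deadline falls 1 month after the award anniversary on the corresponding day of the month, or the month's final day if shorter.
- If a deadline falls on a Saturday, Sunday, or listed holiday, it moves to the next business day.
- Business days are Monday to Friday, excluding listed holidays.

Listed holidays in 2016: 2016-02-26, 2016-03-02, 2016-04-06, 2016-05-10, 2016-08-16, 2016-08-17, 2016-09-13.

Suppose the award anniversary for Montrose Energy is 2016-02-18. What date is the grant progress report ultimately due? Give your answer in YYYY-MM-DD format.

1 month after 2016-02-18, on the same day of the month, is 2016-03-18.
2016-03-18 is a Friday and not a listed holiday, so it stands.
Final deadline: 2016-03-18.

2016-03-18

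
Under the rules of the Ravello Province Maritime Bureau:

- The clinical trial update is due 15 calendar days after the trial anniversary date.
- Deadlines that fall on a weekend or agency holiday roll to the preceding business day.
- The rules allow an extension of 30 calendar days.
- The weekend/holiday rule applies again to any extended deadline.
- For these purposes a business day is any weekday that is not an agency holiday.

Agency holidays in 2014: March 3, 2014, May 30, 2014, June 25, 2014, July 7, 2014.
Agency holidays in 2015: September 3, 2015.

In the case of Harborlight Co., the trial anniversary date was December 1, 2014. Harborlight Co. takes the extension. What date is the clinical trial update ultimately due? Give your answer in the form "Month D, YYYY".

January 15, 2015

From December 1, 2014, 15 calendar days later is December 16, 2014.
December 16, 2014 (Tuesday) is already a business day.
The 30-calendar-day extension moves the deadline from December 16, 2014 to January 15, 2015.
January 15, 2015 is a Thursday and not a listed holiday, so it stands.
The final due date is January 15, 2015.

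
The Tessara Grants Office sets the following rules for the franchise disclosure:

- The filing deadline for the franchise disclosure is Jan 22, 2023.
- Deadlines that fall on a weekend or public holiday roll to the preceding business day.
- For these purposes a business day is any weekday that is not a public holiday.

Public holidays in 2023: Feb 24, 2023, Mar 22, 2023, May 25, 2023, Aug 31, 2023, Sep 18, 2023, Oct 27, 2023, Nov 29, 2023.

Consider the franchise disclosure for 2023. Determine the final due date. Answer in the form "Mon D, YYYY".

The statutory due date is Jan 22, 2023.
Jan 22, 2023 is a Sunday; the preceding business day is Jan 20, 2023 (Friday).
So the filing is due Jan 20, 2023.

Jan 20, 2023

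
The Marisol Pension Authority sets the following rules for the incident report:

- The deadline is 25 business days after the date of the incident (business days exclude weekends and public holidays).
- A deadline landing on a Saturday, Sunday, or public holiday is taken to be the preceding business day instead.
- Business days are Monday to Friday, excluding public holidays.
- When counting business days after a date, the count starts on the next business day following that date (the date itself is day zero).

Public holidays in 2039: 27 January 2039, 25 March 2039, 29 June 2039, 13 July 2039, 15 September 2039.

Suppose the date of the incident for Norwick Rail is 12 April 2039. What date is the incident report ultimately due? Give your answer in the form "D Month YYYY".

Counting 25 business days after 12 April 2039 (skipping weekends and listed holidays) reaches 17 May 2039.
17 May 2039 falls on a Tuesday, which is a business day, so no adjustment is needed.
So the filing is due 17 May 2039.

17 May 2039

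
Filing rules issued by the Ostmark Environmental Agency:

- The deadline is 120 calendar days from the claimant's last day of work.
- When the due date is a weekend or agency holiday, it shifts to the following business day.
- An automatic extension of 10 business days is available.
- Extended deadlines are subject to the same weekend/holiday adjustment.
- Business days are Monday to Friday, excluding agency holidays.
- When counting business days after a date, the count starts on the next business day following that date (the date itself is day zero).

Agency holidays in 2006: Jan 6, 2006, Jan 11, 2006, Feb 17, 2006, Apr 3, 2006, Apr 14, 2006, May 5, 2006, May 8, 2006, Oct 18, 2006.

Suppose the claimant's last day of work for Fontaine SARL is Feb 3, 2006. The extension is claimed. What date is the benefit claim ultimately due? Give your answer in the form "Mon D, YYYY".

Trigger date Feb 3, 2006 + 120 calendar days = Jun 3, 2006.
Jun 3, 2006 is a Saturday, so it moves to the next business day, Jun 5, 2006 (Monday).
Counting 10 further business days from Jun 5, 2006 reaches Jun 19, 2006.
Jun 19, 2006 is a Monday and not a listed holiday, so it stands.
Final deadline: Jun 19, 2006.

Jun 19, 2006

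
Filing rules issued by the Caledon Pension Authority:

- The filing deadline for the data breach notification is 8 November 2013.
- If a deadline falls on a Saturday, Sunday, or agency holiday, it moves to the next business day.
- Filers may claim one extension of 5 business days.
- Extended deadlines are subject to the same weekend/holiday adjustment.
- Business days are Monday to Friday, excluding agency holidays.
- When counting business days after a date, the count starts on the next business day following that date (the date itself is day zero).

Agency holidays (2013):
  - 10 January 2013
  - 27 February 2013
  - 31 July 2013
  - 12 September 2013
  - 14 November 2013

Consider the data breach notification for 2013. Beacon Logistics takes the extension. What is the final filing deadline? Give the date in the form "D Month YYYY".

The stated deadline is 8 November 2013.
8 November 2013 falls on a Friday, which is a business day, so no adjustment is needed.
Counting 5 further business days from 8 November 2013 reaches 18 November 2013.
Since 18 November 2013 is a Monday and not a holiday, the date is unchanged.
The final due date is 18 November 2013.

18 November 2013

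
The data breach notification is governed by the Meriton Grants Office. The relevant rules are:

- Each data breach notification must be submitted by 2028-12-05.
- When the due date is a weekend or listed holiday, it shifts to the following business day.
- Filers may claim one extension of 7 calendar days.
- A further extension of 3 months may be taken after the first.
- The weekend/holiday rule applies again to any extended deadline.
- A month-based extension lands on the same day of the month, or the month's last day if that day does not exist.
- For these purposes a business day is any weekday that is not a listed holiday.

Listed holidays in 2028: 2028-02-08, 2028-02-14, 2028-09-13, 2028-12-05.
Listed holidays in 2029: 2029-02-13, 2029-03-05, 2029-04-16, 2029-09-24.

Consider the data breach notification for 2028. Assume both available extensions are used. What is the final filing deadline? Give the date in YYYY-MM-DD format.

The stated deadline is 2028-12-05.
Because 2028-12-05 is a listed holiday, the deadline becomes 2028-12-06 (Wednesday).
Add the 7 calendar-day extension to 2028-12-06: 2028-12-13.
2028-12-13 falls on a Wednesday, which is a business day, so no adjustment is needed.
The 3 months extension carries 2028-12-13 to 2029-03-13.
2029-03-13 (Tuesday) is already a business day.
Final deadline: 2029-03-13.

2029-03-13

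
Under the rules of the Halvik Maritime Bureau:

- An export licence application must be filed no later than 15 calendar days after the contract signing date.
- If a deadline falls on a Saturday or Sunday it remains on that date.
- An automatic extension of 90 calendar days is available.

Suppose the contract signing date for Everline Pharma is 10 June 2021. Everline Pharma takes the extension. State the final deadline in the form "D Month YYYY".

23 September 2021

From 10 June 2021, 15 calendar days later is 25 June 2021.
No adjustment is made for weekends or holidays, so 25 June 2021 stands.
With the 90-day extension, 25 June 2021 becomes 23 September 2021.
23 September 2021 falls on a Thursday. The rules make no weekend/holiday allowance, so it remains 23 September 2021.
Deadline: 23 September 2021.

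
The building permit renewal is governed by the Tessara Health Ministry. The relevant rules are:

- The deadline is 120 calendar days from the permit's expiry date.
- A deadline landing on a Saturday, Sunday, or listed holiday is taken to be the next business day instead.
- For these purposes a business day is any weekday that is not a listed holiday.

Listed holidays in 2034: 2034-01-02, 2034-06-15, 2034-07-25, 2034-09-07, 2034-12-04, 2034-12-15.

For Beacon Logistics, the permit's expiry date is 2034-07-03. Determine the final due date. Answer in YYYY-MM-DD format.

Adding 120 calendar days to 2034-07-03 gives 2034-10-31.
2034-10-31 falls on a Tuesday, which is a business day, so no adjustment is needed.
So the filing is due 2034-10-31.

2034-10-31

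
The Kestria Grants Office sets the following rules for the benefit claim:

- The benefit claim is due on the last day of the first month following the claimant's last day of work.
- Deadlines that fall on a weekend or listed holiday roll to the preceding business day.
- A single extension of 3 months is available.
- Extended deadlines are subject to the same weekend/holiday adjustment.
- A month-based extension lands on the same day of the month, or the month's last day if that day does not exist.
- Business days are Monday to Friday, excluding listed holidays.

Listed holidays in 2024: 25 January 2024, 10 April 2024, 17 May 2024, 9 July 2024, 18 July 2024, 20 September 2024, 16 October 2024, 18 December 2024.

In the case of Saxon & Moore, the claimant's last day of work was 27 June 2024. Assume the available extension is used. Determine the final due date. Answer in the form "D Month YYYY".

31 October 2024

The first month after 27 June 2024 is July 2024, whose last day is 31 July 2024.
31 July 2024 falls on a Wednesday, which is a business day, so no adjustment is needed.
The 3 months extension carries 31 July 2024 to 31 October 2024.
31 October 2024 is a Thursday and not a listed holiday, so it stands.
The final due date is 31 October 2024.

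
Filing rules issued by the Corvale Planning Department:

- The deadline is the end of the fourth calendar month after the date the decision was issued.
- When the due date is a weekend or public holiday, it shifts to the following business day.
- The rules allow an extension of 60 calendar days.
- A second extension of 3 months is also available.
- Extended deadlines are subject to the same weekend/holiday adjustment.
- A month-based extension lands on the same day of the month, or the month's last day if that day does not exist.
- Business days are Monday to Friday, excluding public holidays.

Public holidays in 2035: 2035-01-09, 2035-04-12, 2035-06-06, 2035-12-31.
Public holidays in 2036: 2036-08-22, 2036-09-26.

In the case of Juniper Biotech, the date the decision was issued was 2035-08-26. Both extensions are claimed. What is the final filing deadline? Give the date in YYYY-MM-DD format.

2036-06-03

4 months after 2035-08-26 falls in December 2035; the last day of that month is 2035-12-31.
2035-12-31 is a listed holiday, so it moves to the next business day, 2036-01-01 (Tuesday).
With the 60-day extension, 2036-01-01 becomes 2036-03-01.
2036-03-01 is a Saturday; the next business day is 2036-03-03 (Monday).
Add 3 months to 2036-03-03: 2036-06-03.
2036-06-03 is a Tuesday and not a listed holiday, so it stands.
So the filing is due 2036-06-03.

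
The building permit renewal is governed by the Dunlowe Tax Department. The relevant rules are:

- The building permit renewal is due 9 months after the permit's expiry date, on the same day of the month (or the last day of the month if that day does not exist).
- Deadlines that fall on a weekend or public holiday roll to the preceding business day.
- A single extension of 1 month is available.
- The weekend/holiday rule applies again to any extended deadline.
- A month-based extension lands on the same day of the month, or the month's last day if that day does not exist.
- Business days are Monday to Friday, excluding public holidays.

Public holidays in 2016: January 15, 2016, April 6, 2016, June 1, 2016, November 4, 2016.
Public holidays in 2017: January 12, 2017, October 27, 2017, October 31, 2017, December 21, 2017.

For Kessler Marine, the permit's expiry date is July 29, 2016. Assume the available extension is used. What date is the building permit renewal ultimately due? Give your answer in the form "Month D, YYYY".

May 26, 2017

9 months after July 29, 2016, on the same day of the month, is April 29, 2017.
Because April 29, 2017 is a Saturday, the deadline becomes April 28, 2017 (Friday).
The 1 month extension carries April 28, 2017 to May 28, 2017.
May 28, 2017 is a Sunday; the preceding business day is May 26, 2017 (Friday).
The final due date is May 26, 2017.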